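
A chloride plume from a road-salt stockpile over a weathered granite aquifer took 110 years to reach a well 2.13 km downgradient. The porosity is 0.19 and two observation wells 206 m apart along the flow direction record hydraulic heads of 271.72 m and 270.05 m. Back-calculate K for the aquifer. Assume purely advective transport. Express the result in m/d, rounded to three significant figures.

Hydraulic gradient i = (271.72 − 270.05) / 206 = 1.67 / 206 = 0.008107
t = 110 years = 40150 d
L = 2.13 km = 2130 m
v = L / t = 2130 / 40150 = 0.05305 m/d
K = v · n / i = 0.05305 × 0.19 / 0.008107 = 1.24 m/d

1.24 m/d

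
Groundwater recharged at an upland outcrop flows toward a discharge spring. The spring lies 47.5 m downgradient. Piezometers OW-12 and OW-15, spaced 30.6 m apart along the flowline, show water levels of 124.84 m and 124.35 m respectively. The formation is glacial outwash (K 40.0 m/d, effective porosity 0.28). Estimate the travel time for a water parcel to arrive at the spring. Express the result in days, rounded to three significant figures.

Hydraulic gradient i = (124.84 − 124.35) / 30.6 = 0.49 / 30.6 = 0.01601
q = Ki = 40.0 × 0.01601 = 0.6405 m/d
Seepage velocity v = q / n = 0.6405 / 0.28 = 2.288 m/d
t = L / v = 47.5 / 2.288 = 20.76 d

20.8 days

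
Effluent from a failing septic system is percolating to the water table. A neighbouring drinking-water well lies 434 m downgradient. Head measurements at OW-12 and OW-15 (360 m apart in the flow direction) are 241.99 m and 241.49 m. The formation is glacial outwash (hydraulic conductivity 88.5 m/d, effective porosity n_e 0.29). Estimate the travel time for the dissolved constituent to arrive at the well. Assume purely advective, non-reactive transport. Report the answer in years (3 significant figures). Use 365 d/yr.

Hydraulic gradient i = (241.99 − 241.49) / 360 = 0.50 / 360 = 0.001389
q = Ki = 88.5 × 0.001389 = 0.1229 m/d
v = Ki/n = 88.5·0.001389/0.29 = 0.4239 m/d
t = L / v = 434 / 0.4239 = 1024 d
   = 1024 / 365 = 2.81 yr

2.81 years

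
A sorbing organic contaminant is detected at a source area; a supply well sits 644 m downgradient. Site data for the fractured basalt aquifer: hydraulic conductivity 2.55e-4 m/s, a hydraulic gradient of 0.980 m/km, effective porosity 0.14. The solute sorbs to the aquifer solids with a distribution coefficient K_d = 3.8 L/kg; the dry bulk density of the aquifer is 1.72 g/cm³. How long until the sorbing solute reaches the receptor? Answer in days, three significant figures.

199000 days

K = 2.55e-4 m/s × 86400 s/d = 22.03 m/d
Darcy flux q = K·i = 22.03 × 9.8e-4 = 0.02159 m/d
v = Ki/n = 22.03·9.8e-4/0.14 = 0.1542 m/d
Retardation R = 1 + ρ_b·K_d/n = 1 + 1.72×3.8/0.14 = 47.69
Contaminant velocity v_c = v/R = 0.1542/47.69 = 0.003234 m/d
t = L/v_c = 644/0.003234 = 199100 d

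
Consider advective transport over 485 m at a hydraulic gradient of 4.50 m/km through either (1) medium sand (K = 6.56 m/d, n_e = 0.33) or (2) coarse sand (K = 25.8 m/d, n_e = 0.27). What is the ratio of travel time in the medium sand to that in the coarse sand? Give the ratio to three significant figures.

Unit 1 (medium sand): v = 6.56×0.0045/0.33 = 0.08945 m/d, t = 485/0.08945 = 5422 d
Unit 2 (coarse sand): v = 25.8×0.0045/0.27 = 0.4300 m/d, t = 485/0.4300 = 1128 d
t(medium sand) / t(coarse sand) = 5422/1128 = 4.81

4.81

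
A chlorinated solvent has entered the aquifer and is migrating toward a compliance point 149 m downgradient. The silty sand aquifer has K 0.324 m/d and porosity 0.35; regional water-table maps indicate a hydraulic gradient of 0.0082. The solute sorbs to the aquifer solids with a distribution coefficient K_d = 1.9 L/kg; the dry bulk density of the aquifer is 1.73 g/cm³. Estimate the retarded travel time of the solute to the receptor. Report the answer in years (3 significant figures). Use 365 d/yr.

559 years

Specific discharge q = 0.324 × 0.0082 = 0.002657 m/d
v_s = q/n_e = 0.002657/0.35 = 0.007591 m/d
Retardation R = 1 + ρ_b·K_d/n = 1 + 1.73×1.9/0.35 = 10.39
Contaminant velocity v_c = v/R = 0.007591/10.39 = 7.305e-4 m/d
t = L/v_c = 149/7.305e-4 = 204000 d
   = 204000/365 = 559 yr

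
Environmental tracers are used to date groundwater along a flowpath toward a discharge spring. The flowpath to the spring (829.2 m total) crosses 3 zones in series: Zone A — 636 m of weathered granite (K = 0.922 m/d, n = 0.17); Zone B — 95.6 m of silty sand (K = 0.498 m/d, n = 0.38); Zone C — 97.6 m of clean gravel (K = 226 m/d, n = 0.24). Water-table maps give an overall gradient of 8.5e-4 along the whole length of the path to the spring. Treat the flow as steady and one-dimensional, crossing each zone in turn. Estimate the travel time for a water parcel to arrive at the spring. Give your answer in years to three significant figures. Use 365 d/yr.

Continuity: the same q passes through each zone, so ΔH = q·Σ(L_j/K_j) — the zones act as resistances in series.
Σ(L/K) = 636/0.922 + 95.6/0.498 + 97.6/226 = 689.8 + 192.0 + 0.4319 = 882.2 d
K_eq = L_total / Σ(L/K) = 829.2 / 882.2 = 0.9399 m/d
q = K_eq · i = 0.9399 × 8.5e-4 = 7.989e-4 m/d (same in every zone)
Zone A: v = q/n = 7.989e-4/0.17 = 0.004700 m/d → t_A = 636/0.004700 = 135300 d
Zone B: v = q/n = 7.989e-4/0.38 = 0.002102 m/d → t_B = 95.6/0.002102 = 45470 d
Zone C: v = q/n = 7.989e-4/0.24 = 0.003329 m/d → t_C = 97.6/0.003329 = 29320 d
Total t = 135300 + 45470 + 29320 = 210100 d
   = 210100 / 365 = 576 yr

576 years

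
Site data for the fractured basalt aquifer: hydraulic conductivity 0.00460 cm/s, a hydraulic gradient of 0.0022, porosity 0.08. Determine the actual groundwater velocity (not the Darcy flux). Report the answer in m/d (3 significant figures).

0.109 m/d

K = 0.00460 cm/s × 864 = 3.974 m/d
q = Ki = 3.974 × 0.0022 = 0.008744 m/d
v = Ki/n = 3.974·0.0022/0.08 = 0.1093 m/d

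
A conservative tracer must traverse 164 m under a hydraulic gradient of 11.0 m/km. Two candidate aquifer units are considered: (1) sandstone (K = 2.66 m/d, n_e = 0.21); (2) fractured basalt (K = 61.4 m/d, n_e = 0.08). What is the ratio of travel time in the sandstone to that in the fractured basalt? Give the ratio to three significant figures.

Unit 1 (sandstone): v = 2.66×0.011/0.21 = 0.1393 m/d, t = 164/0.1393 = 1177 d
Unit 2 (fractured basalt): v = 61.4×0.011/0.08 = 8.442 m/d, t = 164/8.442 = 19.43 d
t(sandstone) / t(fractured basalt) = 1177/19.43 = 60.6

60.6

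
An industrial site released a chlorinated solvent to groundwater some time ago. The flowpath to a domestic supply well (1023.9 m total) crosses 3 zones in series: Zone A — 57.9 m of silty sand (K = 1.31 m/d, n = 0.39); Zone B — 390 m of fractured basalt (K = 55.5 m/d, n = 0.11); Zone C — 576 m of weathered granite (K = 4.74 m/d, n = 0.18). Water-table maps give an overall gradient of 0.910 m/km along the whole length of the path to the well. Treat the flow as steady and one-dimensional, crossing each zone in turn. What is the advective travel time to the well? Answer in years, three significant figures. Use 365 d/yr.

85.9 years

For zones in series the flux q is common to all zones; the equivalent conductivity is the harmonic (thickness-weighted) mean, K_eq = L_total / Σ(L_j/K_j).
Σ(L/K) = 57.9/1.31 + 390/55.5 + 576/4.74 = 44.20 + 7.027 + 121.5 = 172.7 d
K_eq = L_total / Σ(L/K) = 1023.9 / 172.7 = 5.927 m/d
q = K_eq · i = 5.927 × 9.1e-4 = 0.005394 m/d (same in every zone)
Zone A: v = q/n = 0.005394/0.39 = 0.01383 m/d → t_A = 57.9/0.01383 = 4186 d
Zone B: v = q/n = 0.005394/0.11 = 0.04903 m/d → t_B = 390/0.04903 = 7954 d
Zone C: v = q/n = 0.005394/0.18 = 0.02997 m/d → t_C = 576/0.02997 = 19220 d
Total t = 4186 + 7954 + 19220 = 31360 d
   = 31360 / 365 = 85.9 yr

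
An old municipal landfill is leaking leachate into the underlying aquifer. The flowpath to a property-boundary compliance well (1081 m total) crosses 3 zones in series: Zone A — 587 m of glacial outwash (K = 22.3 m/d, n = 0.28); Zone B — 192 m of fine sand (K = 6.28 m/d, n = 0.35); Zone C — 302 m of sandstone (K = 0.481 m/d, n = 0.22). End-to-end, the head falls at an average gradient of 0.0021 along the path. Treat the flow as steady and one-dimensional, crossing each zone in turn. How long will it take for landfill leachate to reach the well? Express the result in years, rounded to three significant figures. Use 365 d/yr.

Steady 1-D flow in series ⇒ the Darcy flux q is identical in every zone and the zone head losses add (resistances L/K in series).
Σ(L/K) = 587/22.3 + 192/6.28 + 302/0.481 = 26.32 + 30.57 + 627.9 = 684.8 d
K_eq = L_total / Σ(L/K) = 1081 / 684.8 = 1.579 m/d
q = K_eq · i = 1.579 × 0.0021 = 0.003315 m/d (same in every zone)
Zone A: v = q/n = 0.003315/0.28 = 0.01184 m/d → t_A = 587/0.01184 = 49580 d
Zone B: v = q/n = 0.003315/0.35 = 0.009472 m/d → t_B = 192/0.009472 = 20270 d
Zone C: v = q/n = 0.003315/0.22 = 0.01507 m/d → t_C = 302/0.01507 = 20040 d
Total t = 49580 + 20270 + 20040 = 89890 d
   = 89890 / 365 = 246 yr

246 years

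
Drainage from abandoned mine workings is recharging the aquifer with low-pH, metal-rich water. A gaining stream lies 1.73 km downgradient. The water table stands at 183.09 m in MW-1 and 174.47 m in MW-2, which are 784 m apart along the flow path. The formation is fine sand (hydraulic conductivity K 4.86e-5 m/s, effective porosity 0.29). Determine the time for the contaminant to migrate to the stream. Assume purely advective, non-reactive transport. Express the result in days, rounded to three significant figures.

Hydraulic gradient i = (183.09 − 174.47) / 784 = 8.62 / 784 = 0.01099
K = 4.86e-5 m/s × 86400 s/d = 4.199 m/d
q = Ki = 4.199 × 0.01099 = 0.04617 m/d
Average linear velocity = 0.04617 / 0.29 = 0.1592 m/d
L = 1.73 km = 1730 m
t = L / v = 1730 / 0.1592 = 10870 d

10900 days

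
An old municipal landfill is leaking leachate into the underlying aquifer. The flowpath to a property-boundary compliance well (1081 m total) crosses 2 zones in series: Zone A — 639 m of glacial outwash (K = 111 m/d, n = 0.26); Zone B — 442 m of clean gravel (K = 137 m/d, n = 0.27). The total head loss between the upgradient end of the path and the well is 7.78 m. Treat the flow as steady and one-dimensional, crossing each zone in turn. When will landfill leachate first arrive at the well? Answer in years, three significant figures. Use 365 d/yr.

Continuity: the same q passes through each zone, so ΔH = q·Σ(L_j/K_j) — the zones act as resistances in series.
Σ(L/K) = 639/111 + 442/137 = 5.757 + 3.226 = 8.983 d
q = ΔH / Σ(L/K) = 7.78 / 8.983 = 0.8661 m/d (same in every zone)
Zone A: v = q/n = 0.8661/0.26 = 3.331 m/d → t_A = 639/3.331 = 191.8 d
Zone B: v = q/n = 0.8661/0.27 = 3.208 m/d → t_B = 442/3.208 = 137.8 d
Total t = 191.8 + 137.8 = 329.6 d
   = 329.6 / 365 = 0.903 yr

0.903 years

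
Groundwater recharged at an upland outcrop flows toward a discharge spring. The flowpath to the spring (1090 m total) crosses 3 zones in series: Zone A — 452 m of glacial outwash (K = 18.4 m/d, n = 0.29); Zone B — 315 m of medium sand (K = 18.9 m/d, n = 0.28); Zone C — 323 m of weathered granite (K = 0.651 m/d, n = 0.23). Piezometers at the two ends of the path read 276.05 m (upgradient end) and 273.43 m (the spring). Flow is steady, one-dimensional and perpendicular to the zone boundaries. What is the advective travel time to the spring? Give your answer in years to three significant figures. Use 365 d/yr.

165 years

Total head drop ΔH = 276.05 − 273.43 = 2.62 m
Continuity: the same q passes through each zone, so ΔH = q·Σ(L_j/K_j) — the zones act as resistances in series.
Σ(L/K) = 452/18.4 + 315/18.9 + 323/0.651 = 24.57 + 16.67 + 496.2 = 537.4 d
q = ΔH / Σ(L/K) = 2.62 / 537.4 = 0.004875 m/d (same in every zone)
Zone A: v = q/n = 0.004875/0.29 = 0.01681 m/d → t_A = 452/0.01681 = 26890 d
Zone B: v = q/n = 0.004875/0.28 = 0.01741 m/d → t_B = 315/0.01741 = 18090 d
Zone C: v = q/n = 0.004875/0.23 = 0.02120 m/d → t_C = 323/0.02120 = 15240 d
Total t = 26890 + 18090 + 15240 = 60210 d
   = 60210 / 365 = 165 yr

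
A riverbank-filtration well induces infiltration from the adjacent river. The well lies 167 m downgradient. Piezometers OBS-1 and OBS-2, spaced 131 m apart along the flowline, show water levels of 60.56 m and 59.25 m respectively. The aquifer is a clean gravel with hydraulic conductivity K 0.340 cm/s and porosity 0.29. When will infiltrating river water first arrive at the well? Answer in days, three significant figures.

16.5 days

Hydraulic gradient i = (60.56 − 59.25) / 131 = 1.31 / 131 = 0.01000
K = 0.340 cm/s × 864 = 293.8 m/d
Darcy flux q = K·i = 293.8 × 0.01000 = 2.938 m/d
Seepage velocity v = q / n = 2.938 / 0.29 = 10.13 m/d
t = L / v = 167 / 10.13 = 16.49 d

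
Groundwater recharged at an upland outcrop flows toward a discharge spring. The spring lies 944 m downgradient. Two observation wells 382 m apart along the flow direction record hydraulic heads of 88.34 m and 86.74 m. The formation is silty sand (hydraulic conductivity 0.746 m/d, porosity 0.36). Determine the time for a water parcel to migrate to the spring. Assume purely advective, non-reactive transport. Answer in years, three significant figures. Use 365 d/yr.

298 years

Hydraulic gradient i = (88.34 − 86.74) / 382 = 1.60 / 382 = 0.004188
q = Ki = 0.746 × 0.004188 = 0.003125 m/d
v_s = q/n_e = 0.003125/0.36 = 0.008679 m/d
t = L / v = 944 / 0.008679 = 108800 d
   = 108800 / 365 = 298 yr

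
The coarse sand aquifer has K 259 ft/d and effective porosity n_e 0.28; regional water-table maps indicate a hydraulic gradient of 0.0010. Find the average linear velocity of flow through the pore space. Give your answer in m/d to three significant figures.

K = 259 ft/d × 0.3048 = 78.94 m/d
q = Ki = 78.94 × 0.0010 = 0.07894 m/d
v = Ki/n = 78.94·0.0010/0.28 = 0.2819 m/d

0.282 m/d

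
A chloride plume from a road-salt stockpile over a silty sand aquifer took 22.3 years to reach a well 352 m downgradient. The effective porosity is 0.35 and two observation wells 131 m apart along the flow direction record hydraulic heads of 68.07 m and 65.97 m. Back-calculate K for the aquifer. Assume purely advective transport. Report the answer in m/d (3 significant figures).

Hydraulic gradient i = (68.07 − 65.97) / 131 = 2.10 / 131 = 0.01603
t = 22.3 years = 8140 d
v = L / t = 352 / 8140 = 0.04325 m/d
K = v · n / i = 0.04325 × 0.35 / 0.01603 = 0.944 m/d

0.944 m/d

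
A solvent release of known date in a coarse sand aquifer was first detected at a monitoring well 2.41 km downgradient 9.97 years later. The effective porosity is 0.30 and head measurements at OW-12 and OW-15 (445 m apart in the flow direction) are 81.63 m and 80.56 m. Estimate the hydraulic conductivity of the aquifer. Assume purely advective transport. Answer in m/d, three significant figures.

82.6 m/d

Hydraulic gradient i = (81.63 − 80.56) / 445 = 1.07 / 445 = 0.002404
t = 9.97 years = 3639 d
L = 2.41 km = 2410 m
v = L / t = 2410 / 3639 = 0.6623 m/d
K = v · n / i = 0.6623 × 0.30 / 0.002404 = 82.6 m/d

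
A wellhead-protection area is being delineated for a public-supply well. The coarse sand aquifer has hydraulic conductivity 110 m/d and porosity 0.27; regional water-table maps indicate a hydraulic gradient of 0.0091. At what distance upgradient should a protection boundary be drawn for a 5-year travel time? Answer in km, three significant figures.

6.77 km

Specific discharge q = 110 × 0.0091 = 1.001 m/d
v_s = q/n_e = 1.001/0.27 = 3.707 m/d
T = 5 yr × 365 = 1825 d
L = v × T = 3.707 × 1825 = 6766 m
   = 6.77 km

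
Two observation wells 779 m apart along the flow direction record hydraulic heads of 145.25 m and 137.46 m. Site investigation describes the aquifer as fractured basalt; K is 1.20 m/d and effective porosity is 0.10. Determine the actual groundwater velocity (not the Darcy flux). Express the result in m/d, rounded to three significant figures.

0.120 m/d

Hydraulic gradient i = (145.25 − 137.46) / 779 = 7.79 / 779 = 0.01000
q = Ki = 1.20 × 0.01000 = 0.01200 m/d
Average linear velocity = 0.01200 / 0.10 = 0.1200 m/d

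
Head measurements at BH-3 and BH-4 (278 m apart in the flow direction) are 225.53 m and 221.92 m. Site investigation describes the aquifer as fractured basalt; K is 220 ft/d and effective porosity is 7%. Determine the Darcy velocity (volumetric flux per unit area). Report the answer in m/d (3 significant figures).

0.871 m/d

Hydraulic gradient i = (225.53 − 221.92) / 278 = 3.61 / 278 = 0.01299
K = 220 ft/d × 0.3048 = 67.06 m/d
q = Ki = 67.06 × 0.01299 = 0.8708 m/d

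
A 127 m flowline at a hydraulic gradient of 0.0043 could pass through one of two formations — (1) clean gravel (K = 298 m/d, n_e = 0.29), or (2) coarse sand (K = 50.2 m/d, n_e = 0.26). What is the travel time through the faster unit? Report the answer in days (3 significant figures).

28.7 days

Unit 1 (clean gravel): v = 298×0.0043/0.29 = 4.419 m/d, t = 127/4.419 = 28.74 d
Unit 2 (coarse sand): v = 50.2×0.0043/0.26 = 0.8302 m/d, t = 127/0.8302 = 153.0 d
Faster unit: t = 28.7 d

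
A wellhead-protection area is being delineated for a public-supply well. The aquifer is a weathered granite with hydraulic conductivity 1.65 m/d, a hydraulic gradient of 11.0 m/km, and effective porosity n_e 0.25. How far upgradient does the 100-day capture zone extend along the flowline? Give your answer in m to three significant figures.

7.26 m

Specific discharge q = 1.65 × 0.011 = 0.01815 m/d
Average linear velocity = 0.01815 / 0.25 = 0.07260 m/d
L = v × T = 0.07260 × 100 = 7.260 m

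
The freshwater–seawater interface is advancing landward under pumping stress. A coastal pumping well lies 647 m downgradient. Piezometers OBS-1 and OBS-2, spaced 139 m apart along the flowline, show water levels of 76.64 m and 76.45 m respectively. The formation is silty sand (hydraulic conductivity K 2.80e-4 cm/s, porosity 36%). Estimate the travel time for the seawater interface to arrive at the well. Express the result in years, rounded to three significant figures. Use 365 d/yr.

Hydraulic gradient i = (76.64 − 76.45) / 139 = 0.19 / 139 = 0.001367
K = 2.80e-4 cm/s × 864 = 0.2419 m/d
q = Ki = 0.2419 × 0.001367 = 3.307e-4 m/d
Average linear velocity = 3.307e-4 / 0.36 = 9.186e-4 m/d
t = L / v = 647 / 9.186e-4 = 704400 d
   = 704400 / 365 = 1930 yr

1930 years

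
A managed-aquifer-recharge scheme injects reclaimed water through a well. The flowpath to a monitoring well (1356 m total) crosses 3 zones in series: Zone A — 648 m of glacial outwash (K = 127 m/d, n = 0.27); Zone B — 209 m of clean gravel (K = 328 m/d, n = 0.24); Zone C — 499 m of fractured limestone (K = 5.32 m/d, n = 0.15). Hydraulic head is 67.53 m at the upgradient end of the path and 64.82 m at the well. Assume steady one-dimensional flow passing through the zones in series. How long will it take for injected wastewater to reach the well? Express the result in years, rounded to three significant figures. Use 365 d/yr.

Total head drop ΔH = 67.53 − 64.82 = 2.71 m
Steady 1-D flow in series ⇒ the Darcy flux q is identical in every zone and the zone head losses add (resistances L/K in series).
Σ(L/K) = 648/127 + 209/328 + 499/5.32 = 5.102 + 0.6372 + 93.80 = 99.54 d
q = ΔH / Σ(L/K) = 2.71 / 99.54 = 0.02723 m/d (same in every zone)
Zone A: v = q/n = 0.02723/0.27 = 0.1008 m/d → t_A = 648/0.1008 = 6426 d
Zone B: v = q/n = 0.02723/0.24 = 0.1134 m/d → t_B = 209/0.1134 = 1842 d
Zone C: v = q/n = 0.02723/0.15 = 0.1815 m/d → t_C = 499/0.1815 = 2749 d
Total t = 6426 + 1842 + 2749 = 11020 d
   = 11020 / 365 = 30.2 yr

30.2 years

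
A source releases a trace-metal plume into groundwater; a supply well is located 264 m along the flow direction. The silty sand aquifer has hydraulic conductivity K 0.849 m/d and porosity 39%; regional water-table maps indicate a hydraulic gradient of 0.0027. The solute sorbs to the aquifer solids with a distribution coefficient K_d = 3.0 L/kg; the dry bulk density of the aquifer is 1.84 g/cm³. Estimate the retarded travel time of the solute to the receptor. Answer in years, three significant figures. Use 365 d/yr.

q = Ki = 0.849 × 0.0027 = 0.002292 m/d
v = Ki/n = 0.849·0.0027/0.39 = 0.005878 m/d
Retardation R = 1 + ρ_b·K_d/n = 1 + 1.84×3.0/0.39 = 15.15
Contaminant velocity v_c = v/R = 0.005878/15.15 = 3.879e-4 m/d
t = L/v_c = 264/3.879e-4 = 680600 d
   = 680600/365 = 1860 yr

1860 years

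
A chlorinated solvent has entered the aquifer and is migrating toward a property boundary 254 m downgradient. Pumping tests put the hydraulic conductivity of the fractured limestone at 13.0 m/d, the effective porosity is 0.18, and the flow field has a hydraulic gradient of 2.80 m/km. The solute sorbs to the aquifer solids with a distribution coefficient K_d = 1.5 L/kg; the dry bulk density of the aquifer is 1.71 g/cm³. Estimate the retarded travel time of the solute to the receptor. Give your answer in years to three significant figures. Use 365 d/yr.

q = Ki = 13.0 × 0.0028 = 0.03640 m/d
Seepage velocity v = q / n = 0.03640 / 0.18 = 0.2022 m/d
Retardation R = 1 + ρ_b·K_d/n = 1 + 1.71×1.5/0.18 = 15.25
Contaminant velocity v_c = v/R = 0.2022/15.25 = 0.01326 m/d
t = L/v_c = 254/0.01326 = 19150 d
   = 19150/365 = 52.5 yr

52.5 years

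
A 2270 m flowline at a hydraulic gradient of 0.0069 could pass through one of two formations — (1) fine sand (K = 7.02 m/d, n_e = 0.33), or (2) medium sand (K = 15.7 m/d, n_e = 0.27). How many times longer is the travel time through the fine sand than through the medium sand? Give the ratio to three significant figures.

2.73

Unit 1 (fine sand): v = 7.02×0.0069/0.33 = 0.1468 m/d, t = 2270/0.1468 = 15470 d
Unit 2 (medium sand): v = 15.7×0.0069/0.27 = 0.4012 m/d, t = 2270/0.4012 = 5658 d
t(fine sand) / t(medium sand) = 15470/5658 = 2.73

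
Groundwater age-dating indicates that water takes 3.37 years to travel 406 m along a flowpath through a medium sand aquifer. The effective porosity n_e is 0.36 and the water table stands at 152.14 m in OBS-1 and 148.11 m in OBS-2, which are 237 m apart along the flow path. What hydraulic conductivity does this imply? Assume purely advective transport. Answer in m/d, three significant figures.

6.99 m/d

Hydraulic gradient i = (152.14 − 148.11) / 237 = 4.03 / 237 = 0.01700
t = 3.37 years = 1230 d
v = L / t = 406 / 1230 = 0.3301 m/d
K = v · n / i = 0.3301 × 0.36 / 0.01700 = 6.99 m/d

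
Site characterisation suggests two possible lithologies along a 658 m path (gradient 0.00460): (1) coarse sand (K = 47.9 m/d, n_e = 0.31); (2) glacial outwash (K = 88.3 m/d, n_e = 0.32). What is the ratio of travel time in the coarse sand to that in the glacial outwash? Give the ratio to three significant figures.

1.79

Unit 1 (coarse sand): v = 47.9×0.0046/0.31 = 0.7108 m/d, t = 658/0.7108 = 925.8 d
Unit 2 (glacial outwash): v = 88.3×0.0046/0.32 = 1.269 m/d, t = 658/1.269 = 518.4 d
t(coarse sand) / t(glacial outwash) = 925.8/518.4 = 1.79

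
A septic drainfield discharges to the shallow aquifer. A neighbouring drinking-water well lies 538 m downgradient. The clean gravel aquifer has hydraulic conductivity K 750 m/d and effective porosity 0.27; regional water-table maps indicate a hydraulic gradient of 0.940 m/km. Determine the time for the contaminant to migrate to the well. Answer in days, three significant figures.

206 days

Darcy flux q = K·i = 750 × 9.4e-4 = 0.7050 m/d
Seepage velocity v = q / n = 0.7050 / 0.27 = 2.611 m/d
t = L / v = 538 / 2.611 = 206.0 d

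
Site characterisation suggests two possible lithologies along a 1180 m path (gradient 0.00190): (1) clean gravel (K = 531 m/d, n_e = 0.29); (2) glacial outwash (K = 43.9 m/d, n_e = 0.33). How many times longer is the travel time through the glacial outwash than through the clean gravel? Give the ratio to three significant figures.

13.8

Unit 1 (clean gravel): v = 531×0.0019/0.29 = 3.479 m/d, t = 1180/3.479 = 339.2 d
Unit 2 (glacial outwash): v = 43.9×0.0019/0.33 = 0.2528 m/d, t = 1180/0.2528 = 4669 d
t(glacial outwash) / t(clean gravel) = 4669/339.2 = 13.8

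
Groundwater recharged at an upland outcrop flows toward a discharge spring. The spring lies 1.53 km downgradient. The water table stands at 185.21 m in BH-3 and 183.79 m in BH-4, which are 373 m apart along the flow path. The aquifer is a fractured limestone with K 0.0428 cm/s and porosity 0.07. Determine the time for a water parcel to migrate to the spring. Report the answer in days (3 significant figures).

761 days

Hydraulic gradient i = (185.21 − 183.79) / 373 = 1.42 / 373 = 0.003807
K = 0.0428 cm/s × 864 = 36.98 m/d
q = Ki = 36.98 × 0.003807 = 0.1408 m/d
v = Ki/n = 36.98·0.003807/0.07 = 2.011 m/d
L = 1.53 km = 1530 m
t = L / v = 1530 / 2.011 = 760.8 d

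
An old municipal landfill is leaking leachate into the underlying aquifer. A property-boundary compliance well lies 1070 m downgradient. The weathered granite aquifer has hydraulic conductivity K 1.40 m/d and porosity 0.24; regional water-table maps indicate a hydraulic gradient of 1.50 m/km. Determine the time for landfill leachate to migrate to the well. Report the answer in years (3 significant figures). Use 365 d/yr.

335 years

Darcy flux q = K·i = 1.40 × 0.0015 = 0.002100 m/d
v = Ki/n = 1.40·0.0015/0.24 = 0.008750 m/d
t = L / v = 1070 / 0.008750 = 122300 d
   = 122300 / 365 = 335 yr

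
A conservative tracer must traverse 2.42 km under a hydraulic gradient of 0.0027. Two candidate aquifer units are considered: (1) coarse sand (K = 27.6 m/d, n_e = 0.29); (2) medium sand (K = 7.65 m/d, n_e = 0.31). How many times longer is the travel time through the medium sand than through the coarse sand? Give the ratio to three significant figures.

3.86

Unit 1 (coarse sand): v = 27.6×0.0027/0.29 = 0.2570 m/d, t = 2420/0.2570 = 9418 d
Unit 2 (medium sand): v = 7.65×0.0027/0.31 = 0.06663 m/d, t = 2420/0.06663 = 36320 d
t(medium sand) / t(coarse sand) = 36320/9418 = 3.86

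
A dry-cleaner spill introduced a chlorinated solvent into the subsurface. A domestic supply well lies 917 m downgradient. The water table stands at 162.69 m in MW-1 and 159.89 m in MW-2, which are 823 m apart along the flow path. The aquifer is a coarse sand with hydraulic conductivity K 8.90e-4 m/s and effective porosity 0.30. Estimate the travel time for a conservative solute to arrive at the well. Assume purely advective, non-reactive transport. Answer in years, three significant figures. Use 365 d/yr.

2.88 years

Hydraulic gradient i = (162.69 − 159.89) / 823 = 2.80 / 823 = 0.003402
K = 8.90e-4 m/s × 86400 s/d = 76.90 m/d
Darcy flux q = K·i = 76.90 × 0.003402 = 0.2616 m/d
v_s = q/n_e = 0.2616/0.30 = 0.8720 m/d
t = L / v = 917 / 0.8720 = 1052 d
   = 1052 / 365 = 2.88 yr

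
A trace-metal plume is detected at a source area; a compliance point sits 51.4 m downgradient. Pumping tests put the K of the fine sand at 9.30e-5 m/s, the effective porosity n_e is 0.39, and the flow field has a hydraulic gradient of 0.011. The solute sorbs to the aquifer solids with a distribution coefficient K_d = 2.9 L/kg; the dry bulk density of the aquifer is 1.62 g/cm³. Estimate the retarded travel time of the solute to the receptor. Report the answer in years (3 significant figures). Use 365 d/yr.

8.11 years

K = 9.30e-5 m/s × 86400 s/d = 8.035 m/d
Darcy flux q = K·i = 8.035 × 0.011 = 0.08839 m/d
Seepage velocity v = q / n = 0.08839 / 0.39 = 0.2266 m/d
Retardation R = 1 + ρ_b·K_d/n = 1 + 1.62×2.9/0.39 = 13.05
Contaminant velocity v_c = v/R = 0.2266/13.05 = 0.01737 m/d
t = L/v_c = 51.4/0.01737 = 2959 d
   = 2959/365 = 8.11 yr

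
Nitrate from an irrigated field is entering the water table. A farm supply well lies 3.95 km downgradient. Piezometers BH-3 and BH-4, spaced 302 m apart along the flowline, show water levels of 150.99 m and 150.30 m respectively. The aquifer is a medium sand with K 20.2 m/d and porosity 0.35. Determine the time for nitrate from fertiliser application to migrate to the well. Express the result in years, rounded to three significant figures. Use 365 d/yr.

Hydraulic gradient i = (150.99 − 150.30) / 302 = 0.69 / 302 = 0.002285
q = Ki = 20.2 × 0.002285 = 0.04615 m/d
v_s = q/n_e = 0.04615/0.35 = 0.1319 m/d
L = 3.95 km = 3950 m
t = L / v = 3950 / 0.1319 = 29960 d
   = 29960 / 365 = 82.1 yr

82.1 years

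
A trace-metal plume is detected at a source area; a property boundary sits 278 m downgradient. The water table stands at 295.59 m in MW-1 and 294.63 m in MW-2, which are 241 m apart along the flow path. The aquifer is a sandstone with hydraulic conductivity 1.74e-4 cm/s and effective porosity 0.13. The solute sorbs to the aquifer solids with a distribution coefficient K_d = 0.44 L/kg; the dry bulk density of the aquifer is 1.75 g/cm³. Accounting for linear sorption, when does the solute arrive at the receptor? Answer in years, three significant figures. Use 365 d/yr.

Hydraulic gradient i = (295.59 − 294.63) / 241 = 0.96 / 241 = 0.003983
K = 1.74e-4 cm/s × 864 = 0.1503 m/d
Specific discharge q = 0.1503 × 0.003983 = 5.988e-4 m/d
Average linear velocity = 5.988e-4 / 0.13 = 0.004607 m/d
Retardation R = 1 + ρ_b·K_d/n = 1 + 1.75×0.44/0.13 = 6.923
Contaminant velocity v_c = v/R = 0.004607/6.923 = 6.654e-4 m/d
t = L/v_c = 278/6.654e-4 = 417800 d
   = 417800/365 = 1140 yr

1140 years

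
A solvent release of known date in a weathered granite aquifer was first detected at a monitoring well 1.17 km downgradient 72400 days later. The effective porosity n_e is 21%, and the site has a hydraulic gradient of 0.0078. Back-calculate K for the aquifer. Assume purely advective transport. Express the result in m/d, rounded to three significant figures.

0.435 m/d

L = 1.17 km = 1170 m
v = L / t = 1170 / 72400 = 0.01616 m/d
K = v · n / i = 0.01616 × 0.21 / 0.0078 = 0.435 m/d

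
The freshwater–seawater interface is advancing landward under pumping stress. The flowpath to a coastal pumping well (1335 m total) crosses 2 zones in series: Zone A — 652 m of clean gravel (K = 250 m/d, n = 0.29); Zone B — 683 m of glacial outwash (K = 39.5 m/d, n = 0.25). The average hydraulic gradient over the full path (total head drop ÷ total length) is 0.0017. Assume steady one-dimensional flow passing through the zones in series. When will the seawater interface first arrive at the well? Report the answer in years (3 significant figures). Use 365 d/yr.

8.64 years

Steady 1-D flow in series ⇒ the Darcy flux q is identical in every zone and the zone head losses add (resistances L/K in series).
Σ(L/K) = 652/250 + 683/39.5 = 2.608 + 17.29 = 19.90 d
K_eq = L_total / Σ(L/K) = 1335 / 19.90 = 67.09 m/d
q = K_eq · i = 67.09 × 0.0017 = 0.1141 m/d (same in every zone)
Zone A: v = q/n = 0.1141/0.29 = 0.3933 m/d → t_A = 652/0.3933 = 1658 d
Zone B: v = q/n = 0.1141/0.25 = 0.4562 m/d → t_B = 683/0.4562 = 1497 d
Total t = 1658 + 1497 = 3155 d
   = 3155 / 365 = 8.64 yr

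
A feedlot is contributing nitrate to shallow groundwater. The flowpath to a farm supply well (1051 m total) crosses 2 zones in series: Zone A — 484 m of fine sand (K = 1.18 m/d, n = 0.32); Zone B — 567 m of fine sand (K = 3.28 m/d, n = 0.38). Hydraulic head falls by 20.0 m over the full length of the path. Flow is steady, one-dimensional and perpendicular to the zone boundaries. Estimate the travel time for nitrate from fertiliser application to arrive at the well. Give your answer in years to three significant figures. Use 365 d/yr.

29.6 years

Continuity: the same q passes through each zone, so ΔH = q·Σ(L_j/K_j) — the zones act as resistances in series.
Σ(L/K) = 484/1.18 + 567/3.28 = 410.2 + 172.9 = 583.0 d
q = ΔH / Σ(L/K) = 20.0 / 583.0 = 0.03430 m/d (same in every zone)
Zone A: v = q/n = 0.03430/0.32 = 0.1072 m/d → t_A = 484/0.1072 = 4515 d
Zone B: v = q/n = 0.03430/0.38 = 0.09027 m/d → t_B = 567/0.09027 = 6281 d
Total t = 4515 + 6281 = 10800 d
   = 10800 / 365 = 29.6 yr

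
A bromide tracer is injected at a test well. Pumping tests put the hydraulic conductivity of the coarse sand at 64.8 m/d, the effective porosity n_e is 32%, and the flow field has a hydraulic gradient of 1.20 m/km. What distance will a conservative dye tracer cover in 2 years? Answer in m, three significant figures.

q = Ki = 64.8 × 0.0012 = 0.07776 m/d
v_s = q/n_e = 0.07776/0.32 = 0.2430 m/d
T = 2 yr × 365 = 730 d
L = v × T = 0.2430 × 730 = 177.4 m

177 m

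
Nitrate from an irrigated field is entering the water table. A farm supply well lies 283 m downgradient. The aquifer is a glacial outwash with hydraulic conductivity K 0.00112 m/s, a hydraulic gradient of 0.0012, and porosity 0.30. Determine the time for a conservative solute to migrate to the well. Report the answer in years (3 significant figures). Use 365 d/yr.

2.00 years

K = 0.00112 m/s × 86400 s/d = 96.77 m/d
Darcy flux q = K·i = 96.77 × 0.0012 = 0.1161 m/d
v = Ki/n = 96.77·0.0012/0.30 = 0.3871 m/d
t = L / v = 283 / 0.3871 = 731.1 d
   = 731.1 / 365 = 2.00 yr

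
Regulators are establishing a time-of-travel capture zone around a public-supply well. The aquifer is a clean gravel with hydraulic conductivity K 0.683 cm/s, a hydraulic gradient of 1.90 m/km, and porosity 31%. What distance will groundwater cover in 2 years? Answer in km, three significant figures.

K = 0.683 cm/s × 864 = 590.1 m/d
Darcy flux q = K·i = 590.1 × 0.0019 = 1.121 m/d
v = Ki/n = 590.1·0.0019/0.31 = 3.617 m/d
T = 2 yr × 365 = 730 d
L = v × T = 3.617 × 730 = 2640 m
   = 2.64 km

2.64 km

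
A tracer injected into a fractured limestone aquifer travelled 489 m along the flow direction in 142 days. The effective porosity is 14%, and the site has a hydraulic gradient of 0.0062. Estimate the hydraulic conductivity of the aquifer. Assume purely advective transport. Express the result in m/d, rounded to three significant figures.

77.8 m/d

v = L / t = 489 / 142 = 3.444 m/d
K = v · n / i = 3.444 × 0.14 / 0.0062 = 77.8 m/d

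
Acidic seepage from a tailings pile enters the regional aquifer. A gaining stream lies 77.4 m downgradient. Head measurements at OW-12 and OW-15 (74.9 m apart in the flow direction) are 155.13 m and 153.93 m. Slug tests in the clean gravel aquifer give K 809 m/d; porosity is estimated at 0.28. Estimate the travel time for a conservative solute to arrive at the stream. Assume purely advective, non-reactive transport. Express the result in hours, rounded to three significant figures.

Hydraulic gradient i = (155.13 − 153.93) / 74.9 = 1.20 / 74.9 = 0.01602
Specific discharge q = 809 × 0.01602 = 12.96 m/d
Seepage velocity v = q / n = 12.96 / 0.28 = 46.29 m/d
t = L / v = 77.4 / 46.29 = 1.672 d
   = 1.672 × 24 = 40.1 h

40.1 hours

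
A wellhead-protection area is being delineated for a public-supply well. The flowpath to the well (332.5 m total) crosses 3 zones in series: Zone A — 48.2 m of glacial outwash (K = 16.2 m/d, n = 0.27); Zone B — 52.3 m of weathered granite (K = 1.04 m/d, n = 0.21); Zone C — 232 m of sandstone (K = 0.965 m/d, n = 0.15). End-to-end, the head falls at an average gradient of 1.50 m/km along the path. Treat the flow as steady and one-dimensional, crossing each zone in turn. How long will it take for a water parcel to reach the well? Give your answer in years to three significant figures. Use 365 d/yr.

94.9 years

Steady 1-D flow in series ⇒ the Darcy flux q is identical in every zone and the zone head losses add (resistances L/K in series).
Σ(L/K) = 48.2/16.2 + 52.3/1.04 + 232/0.965 = 2.975 + 50.29 + 240.4 = 293.7 d
K_eq = L_total / Σ(L/K) = 332.5 / 293.7 = 1.132 m/d
q = K_eq · i = 1.132 × 0.0015 = 0.001698 m/d (same in every zone)
Zone A: v = q/n = 0.001698/0.27 = 0.006290 m/d → t_A = 48.2/0.006290 = 7663 d
Zone B: v = q/n = 0.001698/0.21 = 0.008087 m/d → t_B = 52.3/0.008087 = 6467 d
Zone C: v = q/n = 0.001698/0.15 = 0.01132 m/d → t_C = 232/0.01132 = 20490 d
Total t = 7663 + 6467 + 20490 = 34620 d
   = 34620 / 365 = 94.9 yr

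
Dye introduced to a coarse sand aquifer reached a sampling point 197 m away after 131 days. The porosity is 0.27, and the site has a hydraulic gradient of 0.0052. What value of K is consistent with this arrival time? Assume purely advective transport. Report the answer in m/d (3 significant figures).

78.1 m/d

v = L / t = 197 / 131 = 1.504 m/d
K = v · n / i = 1.504 × 0.27 / 0.0052 = 78.1 m/d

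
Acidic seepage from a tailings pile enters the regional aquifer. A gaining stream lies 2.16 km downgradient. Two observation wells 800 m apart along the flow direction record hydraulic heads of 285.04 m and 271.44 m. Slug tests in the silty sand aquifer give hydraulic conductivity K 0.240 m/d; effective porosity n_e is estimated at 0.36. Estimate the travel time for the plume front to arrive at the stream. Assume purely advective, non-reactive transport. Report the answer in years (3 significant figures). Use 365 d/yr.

522 years

Hydraulic gradient i = (285.04 − 271.44) / 800 = 13.60 / 800 = 0.01700
Specific discharge q = 0.240 × 0.01700 = 0.004080 m/d
v = Ki/n = 0.240·0.01700/0.36 = 0.01133 m/d
L = 2.16 km = 2160 m
t = L / v = 2160 / 0.01133 = 190600 d
   = 190600 / 365 = 522 yr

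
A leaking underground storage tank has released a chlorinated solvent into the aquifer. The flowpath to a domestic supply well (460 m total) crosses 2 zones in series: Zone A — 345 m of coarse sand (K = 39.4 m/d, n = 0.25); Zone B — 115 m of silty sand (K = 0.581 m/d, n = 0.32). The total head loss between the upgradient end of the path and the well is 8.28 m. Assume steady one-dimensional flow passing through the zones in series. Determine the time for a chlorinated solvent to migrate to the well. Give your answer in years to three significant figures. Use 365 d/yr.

8.42 years

Steady 1-D flow in series ⇒ the Darcy flux q is identical in every zone and the zone head losses add (resistances L/K in series).
Σ(L/K) = 345/39.4 + 115/0.581 = 8.756 + 197.9 = 206.7 d
q = ΔH / Σ(L/K) = 8.28 / 206.7 = 0.04006 m/d (same in every zone)
Zone A: v = q/n = 0.04006/0.25 = 0.1602 m/d → t_A = 345/0.1602 = 2153 d
Zone B: v = q/n = 0.04006/0.32 = 0.1252 m/d → t_B = 115/0.1252 = 918.6 d
Total t = 2153 + 918.6 = 3072 d
   = 3072 / 365 = 8.42 yr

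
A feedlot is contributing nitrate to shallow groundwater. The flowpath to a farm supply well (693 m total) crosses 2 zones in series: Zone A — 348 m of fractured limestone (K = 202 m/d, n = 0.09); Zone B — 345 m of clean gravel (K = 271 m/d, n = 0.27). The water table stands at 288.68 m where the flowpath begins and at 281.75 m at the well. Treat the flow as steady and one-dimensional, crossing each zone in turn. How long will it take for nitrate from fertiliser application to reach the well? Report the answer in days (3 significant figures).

Total head drop ΔH = 288.68 − 281.75 = 6.93 m
Continuity: the same q passes through each zone, so ΔH = q·Σ(L_j/K_j) — the zones act as resistances in series.
Σ(L/K) = 348/202 + 345/271 = 1.723 + 1.273 = 2.996 d
q = ΔH / Σ(L/K) = 6.93 / 2.996 = 2.313 m/d (same in every zone)
Zone A: v = q/n = 2.313/0.09 = 25.70 m/d → t_A = 348/25.70 = 13.54 d
Zone B: v = q/n = 2.313/0.27 = 8.567 m/d → t_B = 345/8.567 = 40.27 d
Total t = 13.54 + 40.27 = 53.81 d

53.8 days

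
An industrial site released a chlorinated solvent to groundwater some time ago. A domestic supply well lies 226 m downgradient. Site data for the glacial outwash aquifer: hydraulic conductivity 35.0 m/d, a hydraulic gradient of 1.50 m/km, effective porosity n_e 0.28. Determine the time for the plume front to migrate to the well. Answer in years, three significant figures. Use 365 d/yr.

3.30 years

q = Ki = 35.0 × 0.0015 = 0.05250 m/d
Average linear velocity = 0.05250 / 0.28 = 0.1875 m/d
t = L / v = 226 / 0.1875 = 1205 d
   = 1205 / 365 = 3.30 yr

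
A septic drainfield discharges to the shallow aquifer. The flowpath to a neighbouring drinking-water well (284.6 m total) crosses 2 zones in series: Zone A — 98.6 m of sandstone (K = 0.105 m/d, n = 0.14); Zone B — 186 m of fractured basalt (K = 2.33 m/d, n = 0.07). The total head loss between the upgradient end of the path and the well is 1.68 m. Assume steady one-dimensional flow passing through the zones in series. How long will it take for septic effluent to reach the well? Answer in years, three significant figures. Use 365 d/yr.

44.6 years

Continuity: the same q passes through each zone, so ΔH = q·Σ(L_j/K_j) — the zones act as resistances in series.
Σ(L/K) = 98.6/0.105 + 186/2.33 = 939.0 + 79.83 = 1019 d
q = ΔH / Σ(L/K) = 1.68 / 1019 = 0.001649 m/d (same in every zone)
Zone A: v = q/n = 0.001649/0.14 = 0.01178 m/d → t_A = 98.6/0.01178 = 8372 d
Zone B: v = q/n = 0.001649/0.07 = 0.02356 m/d → t_B = 186/0.02356 = 7896 d
Total t = 8372 + 7896 = 16270 d
   = 16270 / 365 = 44.6 yr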